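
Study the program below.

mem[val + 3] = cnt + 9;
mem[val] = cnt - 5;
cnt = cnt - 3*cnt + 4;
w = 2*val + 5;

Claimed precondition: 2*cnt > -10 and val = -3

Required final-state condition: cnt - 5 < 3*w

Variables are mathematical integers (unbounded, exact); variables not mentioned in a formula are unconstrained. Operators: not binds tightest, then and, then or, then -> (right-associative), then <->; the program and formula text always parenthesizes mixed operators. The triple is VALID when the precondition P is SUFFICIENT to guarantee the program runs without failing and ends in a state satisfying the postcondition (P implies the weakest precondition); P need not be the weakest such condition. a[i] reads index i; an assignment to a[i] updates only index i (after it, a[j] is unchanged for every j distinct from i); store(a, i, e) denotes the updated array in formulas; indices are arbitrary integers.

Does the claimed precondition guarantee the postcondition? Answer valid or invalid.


Working backward. After the program, the postcondition cnt - 5 < 3*w must hold; in canonical form it is cnt < 3*w + 5.
Before w := 2*val + 5: cnt < 6*val + 20
Before cnt := cnt - 3*cnt + 4: 2*cnt + 6*val > -16
Before mem[val] := cnt - 5: 2*cnt + 6*val > -16
Before mem[val + 3] := cnt + 9: 2*cnt + 6*val > -16
The weakest precondition is 2*cnt + 6*val > -16.
Check whether 2*cnt > -10 and val = -3 implies it.
Countermodel: at the initial state cnt = -4, val = -3, the precondition holds but the weakest precondition fails.
Answer: invalid


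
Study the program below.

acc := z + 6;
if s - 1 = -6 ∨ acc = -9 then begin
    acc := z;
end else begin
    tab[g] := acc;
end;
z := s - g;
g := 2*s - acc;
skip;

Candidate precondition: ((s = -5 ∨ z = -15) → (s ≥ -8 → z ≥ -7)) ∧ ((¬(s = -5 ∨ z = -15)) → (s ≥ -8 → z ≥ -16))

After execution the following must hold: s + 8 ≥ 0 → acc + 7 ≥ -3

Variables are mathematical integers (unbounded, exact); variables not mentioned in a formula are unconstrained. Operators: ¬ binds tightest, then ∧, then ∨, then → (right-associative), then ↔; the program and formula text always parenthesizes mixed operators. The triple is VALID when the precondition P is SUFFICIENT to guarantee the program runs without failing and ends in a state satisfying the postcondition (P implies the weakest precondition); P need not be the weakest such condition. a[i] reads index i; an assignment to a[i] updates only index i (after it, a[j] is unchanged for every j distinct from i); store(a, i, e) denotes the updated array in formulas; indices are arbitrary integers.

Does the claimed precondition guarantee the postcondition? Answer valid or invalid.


Working backward. After the program, the postcondition s + 8 ≥ 0 → acc + 7 ≥ -3 must hold; in canonical form it is s ≥ -8 → acc ≥ -10.
Before skip: s ≥ -8 → acc ≥ -10
Before g := 2*s - acc: s ≥ -8 → acc ≥ -10
Before z := s - g: s ≥ -8 → acc ≥ -10
Then branch requires s ≥ -8 → z ≥ -10; else branch requires s ≥ -8 → acc ≥ -10.
Before the if: ((s = -5 ∨ acc = -9) → (s ≥ -8 → z ≥ -10)) ∧ ((¬(s = -5 ∨ acc = -9)) → (s ≥ -8 → acc ≥ -10))
Before acc := z + 6: ((s = -5 ∨ z = -15) → (s ≥ -8 → z ≥ -10)) ∧ ((¬(s = -5 ∨ z = -15)) → (s ≥ -8 → z ≥ -16))
The weakest precondition is ((s = -5 ∨ z = -15) → (s ≥ -8 → z ≥ -10)) ∧ ((¬(s = -5 ∨ z = -15)) → (s ≥ -8 → z ≥ -16)).
Check whether ((s = -5 ∨ z = -15) → (s ≥ -8 → z ≥ -7)) ∧ ((¬(s = -5 ∨ z = -15)) → (s ≥ -8 → z ≥ -16)) implies it.
Every state satisfying the precondition satisfies the weakest precondition: the implication holds.
Answer: valid


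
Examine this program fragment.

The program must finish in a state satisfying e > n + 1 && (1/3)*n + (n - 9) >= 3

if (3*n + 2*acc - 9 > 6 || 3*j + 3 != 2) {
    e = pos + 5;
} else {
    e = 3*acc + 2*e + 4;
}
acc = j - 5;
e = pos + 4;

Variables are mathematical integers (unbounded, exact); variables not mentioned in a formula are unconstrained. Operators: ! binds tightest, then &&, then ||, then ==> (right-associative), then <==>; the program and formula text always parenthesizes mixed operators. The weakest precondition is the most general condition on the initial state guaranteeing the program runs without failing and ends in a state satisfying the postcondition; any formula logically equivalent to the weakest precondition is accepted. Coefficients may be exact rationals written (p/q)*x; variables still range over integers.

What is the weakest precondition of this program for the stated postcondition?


Working backward. After the program, the postcondition e > n + 1 && (1/3)*n + (n - 9) >= 3 must hold; in canonical form it is e > n + 1 && (4/3)*n >= 12.
Before e := pos + 4: pos > n - 3 && (4/3)*n >= 12
Before acc := j - 5: pos > n - 3 && (4/3)*n >= 12
Then branch requires pos > n - 3 && (4/3)*n >= 12; else branch requires pos > n - 3 && (4/3)*n >= 12.
Before the if: ((2*acc + 3*n > 15 || 3*j != -1) ==> (pos > n - 3 && (4/3)*n >= 12)) && ((!(2*acc + 3*n > 15 || 3*j != -1)) ==> (pos > n - 3 && (4/3)*n >= 12))
Answer: WP = ((2*acc + 3*n > 15 || 3*j != -1) ==> (pos > n - 3 && (4/3)*n >= 12)) && ((!(2*acc + 3*n > 15 || 3*j != -1)) ==> (pos > n - 3 && (4/3)*n >= 12))


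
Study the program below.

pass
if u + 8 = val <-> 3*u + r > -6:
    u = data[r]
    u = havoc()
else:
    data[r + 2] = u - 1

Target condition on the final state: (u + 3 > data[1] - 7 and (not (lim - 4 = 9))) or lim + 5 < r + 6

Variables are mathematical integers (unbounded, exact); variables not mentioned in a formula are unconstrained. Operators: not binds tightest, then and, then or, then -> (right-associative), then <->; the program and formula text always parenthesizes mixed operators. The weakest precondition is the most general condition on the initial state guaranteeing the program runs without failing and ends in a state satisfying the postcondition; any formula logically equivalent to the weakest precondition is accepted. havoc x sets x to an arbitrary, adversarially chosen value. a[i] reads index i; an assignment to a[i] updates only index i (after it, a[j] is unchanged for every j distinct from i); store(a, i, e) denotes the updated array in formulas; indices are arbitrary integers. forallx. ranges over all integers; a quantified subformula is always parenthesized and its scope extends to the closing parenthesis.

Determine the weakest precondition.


Working backward. After the program, the postcondition (u + 3 > data[1] - 7 and (not (lim - 4 = 9))) or lim + 5 < r + 6 must hold; in canonical form it is (u > data[1] - 10 and (not (lim = 13))) or lim < r + 1.
Then branch requires forall u_1. ((u_1 > data[1] - 10 and (not (lim = 13))) or lim < r + 1); else branch requires (u > store(data, r + 2, u - 1)[1] - 10 and (not (lim = 13))) or lim < r + 1.
Before the if: ((u = val - 8 <-> r + 3*u > -6) -> (forall u_1. ((u_1 > data[1] - 10 and (not (lim = 13))) or lim < r + 1))) and ((not (u = val - 8 <-> r + 3*u > -6)) -> ((u > store(data, r + 2, u - 1)[1] - 10 and (not (lim = 13))) or lim < r + 1))
Before skip: ((u = val - 8 <-> r + 3*u > -6) -> (forall u_1. ((u_1 > data[1] - 10 and (not (lim = 13))) or lim < r + 1))) and ((not (u = val - 8 <-> r + 3*u > -6)) -> ((u > store(data, r + 2, u - 1)[1] - 10 and (not (lim = 13))) or lim < r + 1))
Answer: WP = ((u = val - 8 <-> r + 3*u > -6) -> (forall u_1. ((u_1 > data[1] - 10 and (not (lim = 13))) or lim < r + 1))) and ((not (u = val - 8 <-> r + 3*u > -6)) -> ((u > store(data, r + 2, u - 1)[1] - 10 and (not (lim = 13))) or lim < r + 1))


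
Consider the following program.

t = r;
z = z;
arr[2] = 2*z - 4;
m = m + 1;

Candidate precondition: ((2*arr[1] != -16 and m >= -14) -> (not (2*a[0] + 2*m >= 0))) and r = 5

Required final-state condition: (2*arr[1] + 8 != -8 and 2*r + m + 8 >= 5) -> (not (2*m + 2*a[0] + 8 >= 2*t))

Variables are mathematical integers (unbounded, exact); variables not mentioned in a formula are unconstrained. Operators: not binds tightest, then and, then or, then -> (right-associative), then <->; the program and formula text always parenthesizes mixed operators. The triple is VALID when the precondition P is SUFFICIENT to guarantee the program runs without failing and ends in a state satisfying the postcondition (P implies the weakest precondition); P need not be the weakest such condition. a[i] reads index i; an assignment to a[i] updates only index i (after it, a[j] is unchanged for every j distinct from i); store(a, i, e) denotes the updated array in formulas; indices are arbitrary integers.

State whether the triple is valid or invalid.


Working backward. After the program, the postcondition (2*arr[1] + 8 != -8 and 2*r + m + 8 >= 5) -> (not (2*m + 2*a[0] + 8 >= 2*t)) must hold; in canonical form it is (2*arr[1] != -16 and m + 2*r >= -3) -> (not (2*a[0] + 2*m >= 2*t - 8)).
Before m := m + 1: (2*arr[1] != -16 and m + 2*r >= -4) -> (not (2*a[0] + 2*m >= 2*t - 10))
Before arr[2] := 2*z - 4: (2*arr[1] != -16 and m + 2*r >= -4) -> (not (2*a[0] + 2*m >= 2*t - 10))
Before z := z: (2*arr[1] != -16 and m + 2*r >= -4) -> (not (2*a[0] + 2*m >= 2*t - 10))
Before t := r: (2*arr[1] != -16 and m + 2*r >= -4) -> (not (2*a[0] + 2*m >= 2*r - 10))
The weakest precondition is (2*arr[1] != -16 and m + 2*r >= -4) -> (not (2*a[0] + 2*m >= 2*r - 10)).
Check whether ((2*arr[1] != -16 and m >= -14) -> (not (2*a[0] + 2*m >= 0))) and r = 5 implies it.
Every state satisfying the precondition satisfies the weakest precondition: the implication holds.
Answer: valid


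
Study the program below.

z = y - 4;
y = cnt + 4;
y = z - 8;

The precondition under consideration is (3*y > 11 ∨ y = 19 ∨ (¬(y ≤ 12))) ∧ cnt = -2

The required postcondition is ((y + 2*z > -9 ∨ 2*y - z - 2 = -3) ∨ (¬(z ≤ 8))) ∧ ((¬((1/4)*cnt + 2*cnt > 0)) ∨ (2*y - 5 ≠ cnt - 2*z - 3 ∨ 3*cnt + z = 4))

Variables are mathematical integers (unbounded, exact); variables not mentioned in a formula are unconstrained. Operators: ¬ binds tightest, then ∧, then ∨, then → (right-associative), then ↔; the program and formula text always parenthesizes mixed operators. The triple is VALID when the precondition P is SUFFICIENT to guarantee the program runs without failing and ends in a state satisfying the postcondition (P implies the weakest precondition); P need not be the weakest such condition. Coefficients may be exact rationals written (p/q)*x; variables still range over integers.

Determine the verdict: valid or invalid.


Working backward. After the program, the postcondition ((y + 2*z > -9 ∨ 2*y - z - 2 = -3) ∨ (¬(z ≤ 8))) ∧ ((¬((1/4)*cnt + 2*cnt > 0)) ∨ (2*y - 5 ≠ cnt - 2*z - 3 ∨ 3*cnt + z = 4)) must hold; in canonical form it is (y + 2*z > -9 ∨ 2*y = z - 1 ∨ (¬(z ≤ 8))) ∧ ((¬((9/4)*cnt > 0)) ∨ 2*y + 2*z ≠ cnt + 2 ∨ 3*cnt + z = 4).
Before y := z - 8: (3*z > -1 ∨ z = 15 ∨ (¬(z ≤ 8))) ∧ ((¬((9/4)*cnt > 0)) ∨ 4*z ≠ cnt + 18 ∨ 3*cnt + z = 4)
Before y := cnt + 4: (3*z > -1 ∨ z = 15 ∨ (¬(z ≤ 8))) ∧ ((¬((9/4)*cnt > 0)) ∨ 4*z ≠ cnt + 18 ∨ 3*cnt + z = 4)
Before z := y - 4: (3*y > 11 ∨ y = 19 ∨ (¬(y ≤ 12))) ∧ ((¬((9/4)*cnt > 0)) ∨ 4*y ≠ cnt + 34 ∨ 3*cnt + y = 8)
The weakest precondition is (3*y > 11 ∨ y = 19 ∨ (¬(y ≤ 12))) ∧ ((¬((9/4)*cnt > 0)) ∨ 4*y ≠ cnt + 34 ∨ 3*cnt + y = 8).
Check whether (3*y > 11 ∨ y = 19 ∨ (¬(y ≤ 12))) ∧ cnt = -2 implies it.
Every state satisfying the precondition satisfies the weakest precondition: the implication holds.
Answer: valid


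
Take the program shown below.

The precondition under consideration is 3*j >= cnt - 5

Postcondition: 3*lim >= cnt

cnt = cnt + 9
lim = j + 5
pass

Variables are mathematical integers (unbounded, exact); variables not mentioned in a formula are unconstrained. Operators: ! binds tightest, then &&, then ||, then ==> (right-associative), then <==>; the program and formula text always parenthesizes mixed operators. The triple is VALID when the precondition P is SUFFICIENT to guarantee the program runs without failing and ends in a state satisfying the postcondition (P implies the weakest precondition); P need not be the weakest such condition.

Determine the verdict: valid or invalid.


Working backward. After the program, 3*lim >= cnt must hold.
Before skip: 3*lim >= cnt
Before lim := j + 5: 3*j >= cnt - 15
Before cnt := cnt + 9: 3*j >= cnt - 6
The weakest precondition is 3*j >= cnt - 6.
Check whether 3*j >= cnt - 5 implies it.
Every state satisfying the precondition satisfies the weakest precondition: the implication holds.
Answer: valid


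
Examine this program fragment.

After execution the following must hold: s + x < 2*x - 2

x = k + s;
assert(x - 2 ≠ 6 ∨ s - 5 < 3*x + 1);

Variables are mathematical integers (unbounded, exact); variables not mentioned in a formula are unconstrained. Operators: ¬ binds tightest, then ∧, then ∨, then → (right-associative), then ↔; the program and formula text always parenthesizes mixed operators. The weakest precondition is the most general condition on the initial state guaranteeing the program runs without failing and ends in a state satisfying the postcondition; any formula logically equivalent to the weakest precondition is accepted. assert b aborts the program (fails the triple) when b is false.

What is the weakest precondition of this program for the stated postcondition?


Working backward. After the program, the postcondition s + x < 2*x - 2 must hold; in canonical form it is s < x - 2.
Before assert x - 2 ≠ 6 ∨ s - 5 < 3*x + 1: (x ≠ 8 ∨ s < 3*x + 6) ∧ s < x - 2
Before x := k + s: (k + s ≠ 8 ∨ 3*k + 2*s > -6) ∧ k > 2
Answer: WP = (k + s ≠ 8 ∨ 3*k + 2*s > -6) ∧ k > 2


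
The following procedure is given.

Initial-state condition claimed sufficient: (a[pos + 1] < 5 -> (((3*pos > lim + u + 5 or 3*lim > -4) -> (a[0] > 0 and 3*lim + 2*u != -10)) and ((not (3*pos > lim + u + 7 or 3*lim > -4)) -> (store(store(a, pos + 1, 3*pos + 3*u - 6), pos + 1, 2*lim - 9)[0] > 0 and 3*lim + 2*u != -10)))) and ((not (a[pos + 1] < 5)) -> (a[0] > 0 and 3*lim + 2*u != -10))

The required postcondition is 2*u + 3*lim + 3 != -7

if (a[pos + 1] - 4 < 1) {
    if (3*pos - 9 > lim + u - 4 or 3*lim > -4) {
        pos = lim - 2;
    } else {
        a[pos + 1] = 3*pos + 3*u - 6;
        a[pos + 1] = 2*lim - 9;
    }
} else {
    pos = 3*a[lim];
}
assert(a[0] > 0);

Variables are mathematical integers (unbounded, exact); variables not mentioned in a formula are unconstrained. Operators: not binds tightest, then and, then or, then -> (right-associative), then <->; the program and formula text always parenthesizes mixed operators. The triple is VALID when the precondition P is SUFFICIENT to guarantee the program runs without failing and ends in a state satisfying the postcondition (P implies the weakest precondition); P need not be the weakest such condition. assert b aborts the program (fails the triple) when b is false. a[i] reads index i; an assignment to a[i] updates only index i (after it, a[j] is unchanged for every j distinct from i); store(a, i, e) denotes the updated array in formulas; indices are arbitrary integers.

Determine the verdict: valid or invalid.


Working backward. After the program, the postcondition 2*u + 3*lim + 3 != -7 must hold; in canonical form it is 3*lim + 2*u != -10.
Before assert a[0] > 0: a[0] > 0 and 3*lim + 2*u != -10
Then branch requires ((3*pos > lim + u + 5 or 3*lim > -4) -> (a[0] > 0 and 3*lim + 2*u != -10)) and ((not (3*pos > lim + u + 5 or 3*lim > -4)) -> (store(store(a, pos + 1, 3*pos + 3*u - 6), pos + 1, 2*lim - 9)[0] > 0 and 3*lim + 2*u != -10)); else branch requires a[0] > 0 and 3*lim + 2*u != -10.
Before the if: (a[pos + 1] < 5 -> (((3*pos > lim + u + 5 or 3*lim > -4) -> (a[0] > 0 and 3*lim + 2*u != -10)) and ((not (3*pos > lim + u + 5 or 3*lim > -4)) -> (store(store(a, pos + 1, 3*pos + 3*u - 6), pos + 1, 2*lim - 9)[0] > 0 and 3*lim + 2*u != -10)))) and ((not (a[pos + 1] < 5)) -> (a[0] > 0 and 3*lim + 2*u != -10))
The weakest precondition is (a[pos + 1] < 5 -> (((3*pos > lim + u + 5 or 3*lim > -4) -> (a[0] > 0 and 3*lim + 2*u != -10)) and ((not (3*pos > lim + u + 5 or 3*lim > -4)) -> (store(store(a, pos + 1, 3*pos + 3*u - 6), pos + 1, 2*lim - 9)[0] > 0 and 3*lim + 2*u != -10)))) and ((not (a[pos + 1] < 5)) -> (a[0] > 0 and 3*lim + 2*u != -10)).
Check whether (a[pos + 1] < 5 -> (((3*pos > lim + u + 5 or 3*lim > -4) -> (a[0] > 0 and 3*lim + 2*u != -10)) and ((not (3*pos > lim + u + 7 or 3*lim > -4)) -> (store(store(a, pos + 1, 3*pos + 3*u - 6), pos + 1, 2*lim - 9)[0] > 0 and 3*lim + 2*u != -10)))) and ((not (a[pos + 1] < 5)) -> (a[0] > 0 and 3*lim + 2*u != -10)) implies it.
Every state satisfying the precondition satisfies the weakest precondition: the implication holds.
Answer: valid


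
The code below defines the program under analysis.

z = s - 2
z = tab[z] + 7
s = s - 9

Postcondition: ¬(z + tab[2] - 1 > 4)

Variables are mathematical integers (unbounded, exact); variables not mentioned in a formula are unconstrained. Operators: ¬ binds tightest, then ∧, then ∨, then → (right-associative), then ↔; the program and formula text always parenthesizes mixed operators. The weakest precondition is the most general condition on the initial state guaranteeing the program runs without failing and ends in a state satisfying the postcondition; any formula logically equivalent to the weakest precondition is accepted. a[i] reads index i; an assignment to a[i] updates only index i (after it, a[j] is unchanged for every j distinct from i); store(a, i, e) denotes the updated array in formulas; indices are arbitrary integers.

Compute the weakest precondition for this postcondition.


Working backward. After the program, the postcondition ¬(z + tab[2] - 1 > 4) must hold; in canonical form it is ¬(tab[2] + z > 5).
Before s := s - 9: ¬(tab[2] + z > 5)
Before z := tab[z] + 7: ¬(tab[2] + tab[z] > -2)
Before z := s - 2: ¬(tab[2] + tab[s - 2] > -2)
Answer: WP = ¬(tab[2] + tab[s - 2] > -2)


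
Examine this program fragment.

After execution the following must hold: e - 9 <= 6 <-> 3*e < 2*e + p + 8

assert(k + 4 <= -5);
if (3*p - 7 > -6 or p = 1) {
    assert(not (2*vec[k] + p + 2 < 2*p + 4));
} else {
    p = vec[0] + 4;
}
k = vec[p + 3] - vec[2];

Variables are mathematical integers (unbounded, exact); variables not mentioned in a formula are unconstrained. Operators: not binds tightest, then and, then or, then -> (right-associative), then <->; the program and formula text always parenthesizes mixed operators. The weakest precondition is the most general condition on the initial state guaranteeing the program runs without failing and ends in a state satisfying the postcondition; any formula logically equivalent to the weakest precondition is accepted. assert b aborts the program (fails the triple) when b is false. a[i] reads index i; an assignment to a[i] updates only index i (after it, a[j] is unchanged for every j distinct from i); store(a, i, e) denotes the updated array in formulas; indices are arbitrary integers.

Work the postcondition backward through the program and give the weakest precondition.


Working backward. After the program, the postcondition e - 9 <= 6 <-> 3*e < 2*e + p + 8 must hold; in canonical form it is e <= 15 <-> e < p + 8.
Before k := vec[p + 3] - vec[2]: e <= 15 <-> e < p + 8
Then branch requires (not (2*vec[k] < p + 2)) and (e <= 15 <-> e < p + 8); else branch requires e <= 15 <-> e < vec[0] + 12.
Before the if: ((3*p > 1 or p = 1) -> ((not (2*vec[k] < p + 2)) and (e <= 15 <-> e < p + 8))) and ((not (3*p > 1 or p = 1)) -> (e <= 15 <-> e < vec[0] + 12))
Before assert k + 4 <= -5: k <= -9 and ((3*p > 1 or p = 1) -> ((not (2*vec[k] < p + 2)) and (e <= 15 <-> e < p + 8))) and ((not (3*p > 1 or p = 1)) -> (e <= 15 <-> e < vec[0] + 12))
Answer: WP = k <= -9 and ((3*p > 1 or p = 1) -> ((not (2*vec[k] < p + 2)) and (e <= 15 <-> e < p + 8))) and ((not (3*p > 1 or p = 1)) -> (e <= 15 <-> e < vec[0] + 12))


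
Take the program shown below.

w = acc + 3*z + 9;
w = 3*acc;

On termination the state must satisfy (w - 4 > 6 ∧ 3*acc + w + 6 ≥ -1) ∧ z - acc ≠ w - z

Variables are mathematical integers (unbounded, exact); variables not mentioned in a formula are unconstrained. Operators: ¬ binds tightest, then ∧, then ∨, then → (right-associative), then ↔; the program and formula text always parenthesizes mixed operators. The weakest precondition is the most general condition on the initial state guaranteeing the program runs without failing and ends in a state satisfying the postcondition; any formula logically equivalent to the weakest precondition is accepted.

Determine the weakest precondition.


Working backward. After the program, the postcondition (w - 4 > 6 ∧ 3*acc + w + 6 ≥ -1) ∧ z - acc ≠ w - z must hold; in canonical form it is w > 10 ∧ 3*acc + w ≥ -7 ∧ 2*z ≠ acc + w.
Before w := 3*acc: 3*acc > 10 ∧ 6*acc ≥ -7 ∧ 2*z ≠ 4*acc
Before w := acc + 3*z + 9: 3*acc > 10 ∧ 6*acc ≥ -7 ∧ 2*z ≠ 4*acc
Answer: WP = 3*acc > 10 ∧ 6*acc ≥ -7 ∧ 2*z ≠ 4*acc


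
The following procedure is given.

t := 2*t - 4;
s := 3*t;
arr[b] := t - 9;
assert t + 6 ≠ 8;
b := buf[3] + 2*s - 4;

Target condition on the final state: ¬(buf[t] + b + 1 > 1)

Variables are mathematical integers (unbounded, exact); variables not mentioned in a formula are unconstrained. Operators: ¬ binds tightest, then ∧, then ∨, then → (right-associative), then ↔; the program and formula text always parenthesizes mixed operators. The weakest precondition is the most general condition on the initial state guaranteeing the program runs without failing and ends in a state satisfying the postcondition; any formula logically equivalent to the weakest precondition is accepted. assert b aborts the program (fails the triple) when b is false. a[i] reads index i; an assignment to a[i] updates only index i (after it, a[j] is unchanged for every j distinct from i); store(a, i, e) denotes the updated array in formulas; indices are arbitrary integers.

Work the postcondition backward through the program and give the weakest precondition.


Working backward. After the program, the postcondition ¬(buf[t] + b + 1 > 1) must hold; in canonical form it is ¬(buf[t] + b > 0).
Before b := buf[3] + 2*s - 4: ¬(buf[3] + buf[t] + 2*s > 4)
Before assert t + 6 ≠ 8: t ≠ 2 ∧ (¬(buf[3] + buf[t] + 2*s > 4))
Before arr[b] := t - 9: t ≠ 2 ∧ (¬(buf[3] + buf[t] + 2*s > 4))
Before s := 3*t: t ≠ 2 ∧ (¬(buf[3] + buf[t] + 6*t > 4))
Before t := 2*t - 4: 2*t ≠ 6 ∧ (¬(buf[3] + buf[2*t - 4] + 12*t > 28))
Answer: WP = 2*t ≠ 6 ∧ (¬(buf[3] + buf[2*t - 4] + 12*t > 28))


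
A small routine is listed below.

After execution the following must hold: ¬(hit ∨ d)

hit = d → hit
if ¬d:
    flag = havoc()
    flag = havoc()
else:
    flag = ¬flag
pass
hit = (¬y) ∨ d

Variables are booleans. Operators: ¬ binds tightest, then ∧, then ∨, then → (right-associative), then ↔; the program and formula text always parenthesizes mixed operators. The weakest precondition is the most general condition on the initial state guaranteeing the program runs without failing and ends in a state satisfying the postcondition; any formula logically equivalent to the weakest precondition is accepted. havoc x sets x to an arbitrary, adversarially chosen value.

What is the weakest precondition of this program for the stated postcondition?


Working backward. After the program, ¬(hit ∨ d) must hold.
Before hit := (¬y) ∨ d: ¬((¬y) ∨ d)
Before skip: ¬((¬y) ∨ d)
Then branch requires ¬((¬y) ∨ d); else branch requires ¬((¬y) ∨ d).
Before the if: ((¬d) → (¬((¬y) ∨ d))) ∧ (d → (¬((¬y) ∨ d)))
Before hit := d → hit: ((¬d) → (¬((¬y) ∨ d))) ∧ (d → (¬((¬y) ∨ d)))
Answer: WP = ((¬d) → (¬((¬y) ∨ d))) ∧ (d → (¬((¬y) ∨ d)))


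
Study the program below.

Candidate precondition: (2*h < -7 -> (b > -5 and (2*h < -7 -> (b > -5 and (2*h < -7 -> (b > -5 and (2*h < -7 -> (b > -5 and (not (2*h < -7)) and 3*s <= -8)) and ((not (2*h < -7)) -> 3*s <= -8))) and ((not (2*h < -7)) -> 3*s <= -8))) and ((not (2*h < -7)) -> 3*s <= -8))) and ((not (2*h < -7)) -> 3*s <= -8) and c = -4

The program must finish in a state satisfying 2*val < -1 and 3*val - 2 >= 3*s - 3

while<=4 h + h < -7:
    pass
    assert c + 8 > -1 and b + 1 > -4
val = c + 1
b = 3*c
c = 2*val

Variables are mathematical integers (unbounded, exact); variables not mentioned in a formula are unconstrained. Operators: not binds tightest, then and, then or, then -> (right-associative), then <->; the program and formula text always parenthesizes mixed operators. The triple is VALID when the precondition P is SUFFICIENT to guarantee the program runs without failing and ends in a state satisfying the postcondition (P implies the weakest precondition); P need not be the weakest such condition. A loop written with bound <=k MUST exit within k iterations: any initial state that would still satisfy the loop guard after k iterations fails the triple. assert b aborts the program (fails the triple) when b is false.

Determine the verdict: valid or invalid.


Working backward. After the program, the postcondition 2*val < -1 and 3*val - 2 >= 3*s - 3 must hold; in canonical form it is 2*val < -1 and 3*val >= 3*s - 1.
Before c := 2*val: 2*val < -1 and 3*val >= 3*s - 1
Before b := 3*c: 2*val < -1 and 3*val >= 3*s - 1
Before val := c + 1: 2*c < -3 and 3*c >= 3*s - 4
Before the loop (bound <=4), unroll the exhaustion recursion (WP_0 = exit-now case; WP_j = one more guarded iteration, up to j = 4):
  WP_0: (not (2*h < -7)) and 2*c < -3 and 3*c >= 3*s - 4
  WP_1: (2*h < -7 -> (c > -9 and b > -5 and (not (2*h < -7)) and 2*c < -3 and 3*c >= 3*s - 4)) and ((not (2*h < -7)) -> (2*c < -3 and 3*c >= 3*s - 4))
  WP_2: (2*h < -7 -> (c > -9 and b > -5 and (2*h < -7 -> (c > -9 and b > -5 and (not (2*h < -7)) and 2*c < -3 and 3*c >= 3*s - 4)) and ((not (2*h < -7)) -> (2*c < -3 and 3*c >= 3*s - 4)))) and ((not (2*h < -7)) -> (2*c < -3 and 3*c >= 3*s - 4))
  WP_3: (2*h < -7 -> (c > -9 and b > -5 and (2*h < -7 -> (c > -9 and b > -5 and (2*h < -7 -> (c > -9 and b > -5 and (not (2*h < -7)) and 2*c < -3 and 3*c >= 3*s - 4)) and ((not (2*h < -7)) -> (2*c < -3 and 3*c >= 3*s - 4)))) and ((not (2*h < -7)) -> (2*c < -3 and 3*c >= 3*s - 4)))) and ((not (2*h < -7)) -> (2*c < -3 and 3*c >= 3*s - 4))
  WP_4: (2*h < -7 -> (c > -9 and b > -5 and (2*h < -7 -> (c > -9 and b > -5 and (2*h < -7 -> (c > -9 and b > -5 and (2*h < -7 -> (c > -9 and b > -5 and (not (2*h < -7)) and 2*c < -3 and 3*c >= 3*s - 4)) and ((not (2*h < -7)) -> (2*c < -3 and 3*c >= 3*s - 4)))) and ((not (2*h < -7)) -> (2*c < -3 and 3*c >= 3*s - 4)))) and ((not (2*h < -7)) -> (2*c < -3 and 3*c >= 3*s - 4)))) and ((not (2*h < -7)) -> (2*c < -3 and 3*c >= 3*s - 4))
So before the loop: (2*h < -7 -> (c > -9 and b > -5 and (2*h < -7 -> (c > -9 and b > -5 and (2*h < -7 -> (c > -9 and b > -5 and (2*h < -7 -> (c > -9 and b > -5 and (not (2*h < -7)) and 2*c < -3 and 3*c >= 3*s - 4)) and ((not (2*h < -7)) -> (2*c < -3 and 3*c >= 3*s - 4)))) and ((not (2*h < -7)) -> (2*c < -3 and 3*c >= 3*s - 4)))) and ((not (2*h < -7)) -> (2*c < -3 and 3*c >= 3*s - 4)))) and ((not (2*h < -7)) -> (2*c < -3 and 3*c >= 3*s - 4))
The weakest precondition is (2*h < -7 -> (c > -9 and b > -5 and (2*h < -7 -> (c > -9 and b > -5 and (2*h < -7 -> (c > -9 and b > -5 and (2*h < -7 -> (c > -9 and b > -5 and (not (2*h < -7)) and 2*c < -3 and 3*c >= 3*s - 4)) and ((not (2*h < -7)) -> (2*c < -3 and 3*c >= 3*s - 4)))) and ((not (2*h < -7)) -> (2*c < -3 and 3*c >= 3*s - 4)))) and ((not (2*h < -7)) -> (2*c < -3 and 3*c >= 3*s - 4)))) and ((not (2*h < -7)) -> (2*c < -3 and 3*c >= 3*s - 4)).
Check whether (2*h < -7 -> (b > -5 and (2*h < -7 -> (b > -5 and (2*h < -7 -> (b > -5 and (2*h < -7 -> (b > -5 and (not (2*h < -7)) and 3*s <= -8)) and ((not (2*h < -7)) -> 3*s <= -8))) and ((not (2*h < -7)) -> 3*s <= -8))) and ((not (2*h < -7)) -> 3*s <= -8))) and ((not (2*h < -7)) -> 3*s <= -8) and c = -4 implies it.
Every state satisfying the precondition satisfies the weakest precondition: the implication holds.
Answer: valid


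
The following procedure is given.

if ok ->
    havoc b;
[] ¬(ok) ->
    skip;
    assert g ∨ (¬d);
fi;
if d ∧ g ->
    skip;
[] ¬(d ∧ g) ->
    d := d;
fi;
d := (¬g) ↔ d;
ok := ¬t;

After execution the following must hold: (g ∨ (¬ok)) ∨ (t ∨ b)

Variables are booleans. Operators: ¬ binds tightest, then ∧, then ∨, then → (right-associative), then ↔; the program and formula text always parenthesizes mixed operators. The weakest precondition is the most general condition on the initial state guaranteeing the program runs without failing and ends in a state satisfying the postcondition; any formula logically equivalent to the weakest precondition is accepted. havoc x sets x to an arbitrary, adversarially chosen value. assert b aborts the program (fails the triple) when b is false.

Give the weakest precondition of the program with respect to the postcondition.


Working backward. After the program, the postcondition (g ∨ (¬ok)) ∨ (t ∨ b) must hold; in canonical form it is g ∨ (¬ok) ∨ t ∨ b.
Before ok := ¬t: g ∨ t ∨ b
Before d := (¬g) ↔ d: g ∨ t ∨ b
Then branch requires g ∨ t ∨ b; else branch requires g ∨ t ∨ b.
Before the if: ((d ∧ g) → (g ∨ t ∨ b)) ∧ ((¬(d ∧ g)) → (g ∨ t ∨ b))
Then branch requires ((d ∧ g) → (g ∨ t)) ∧ ((¬(d ∧ g)) → (g ∨ t)); else branch requires (g ∨ (¬d)) ∧ ((d ∧ g) → (g ∨ t ∨ b)) ∧ ((¬(d ∧ g)) → (g ∨ t ∨ b)).
Before the if: (ok → (((d ∧ g) → (g ∨ t)) ∧ ((¬(d ∧ g)) → (g ∨ t)))) ∧ ((¬ok) → ((g ∨ (¬d)) ∧ ((d ∧ g) → (g ∨ t ∨ b)) ∧ ((¬(d ∧ g)) → (g ∨ t ∨ b))))
Answer: WP = (ok → (((d ∧ g) → (g ∨ t)) ∧ ((¬(d ∧ g)) → (g ∨ t)))) ∧ ((¬ok) → ((g ∨ (¬d)) ∧ ((d ∧ g) → (g ∨ t ∨ b)) ∧ ((¬(d ∧ g)) → (g ∨ t ∨ b))))


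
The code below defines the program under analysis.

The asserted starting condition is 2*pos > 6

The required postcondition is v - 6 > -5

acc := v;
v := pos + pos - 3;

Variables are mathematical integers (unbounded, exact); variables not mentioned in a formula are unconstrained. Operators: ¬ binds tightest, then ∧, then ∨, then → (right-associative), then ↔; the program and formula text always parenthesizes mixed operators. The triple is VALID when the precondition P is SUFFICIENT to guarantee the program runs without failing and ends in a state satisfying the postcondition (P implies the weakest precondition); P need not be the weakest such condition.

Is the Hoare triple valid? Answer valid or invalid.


Working backward. After the program, the postcondition v - 6 > -5 must hold; in canonical form it is v > 1.
Before v := pos + pos - 3: 2*pos > 4
Before acc := v: 2*pos > 4
The weakest precondition is 2*pos > 4.
Check whether 2*pos > 6 implies it.
Every state satisfying the precondition satisfies the weakest precondition: the implication holds.
Answer: valid


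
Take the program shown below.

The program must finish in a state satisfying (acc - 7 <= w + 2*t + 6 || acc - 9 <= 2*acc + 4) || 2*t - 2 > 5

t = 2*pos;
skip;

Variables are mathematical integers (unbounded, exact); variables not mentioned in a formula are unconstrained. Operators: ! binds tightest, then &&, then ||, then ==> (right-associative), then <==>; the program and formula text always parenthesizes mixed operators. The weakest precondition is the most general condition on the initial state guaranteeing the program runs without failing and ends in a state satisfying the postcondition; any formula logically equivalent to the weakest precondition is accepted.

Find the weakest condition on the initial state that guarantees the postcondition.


Working backward. After the program, the postcondition (acc - 7 <= w + 2*t + 6 || acc - 9 <= 2*acc + 4) || 2*t - 2 > 5 must hold; in canonical form it is acc <= 2*t + w + 13 || acc >= -13 || 2*t > 7.
Before skip: acc <= 2*t + w + 13 || acc >= -13 || 2*t > 7
Before t := 2*pos: acc <= 4*pos + w + 13 || acc >= -13 || 4*pos > 7
Answer: WP = acc <= 4*pos + w + 13 || acc >= -13 || 4*pos > 7


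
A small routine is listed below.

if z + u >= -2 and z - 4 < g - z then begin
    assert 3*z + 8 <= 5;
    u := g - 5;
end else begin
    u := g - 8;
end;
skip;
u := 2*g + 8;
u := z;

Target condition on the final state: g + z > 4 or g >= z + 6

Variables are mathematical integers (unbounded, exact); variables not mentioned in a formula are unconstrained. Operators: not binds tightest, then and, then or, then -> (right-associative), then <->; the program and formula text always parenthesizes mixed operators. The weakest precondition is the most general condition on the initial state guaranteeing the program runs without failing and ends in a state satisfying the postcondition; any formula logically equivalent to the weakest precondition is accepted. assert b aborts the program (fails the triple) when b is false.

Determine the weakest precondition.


Working backward. After the program, g + z > 4 or g >= z + 6 must hold.
Before u := z: g + z > 4 or g >= z + 6
Before u := 2*g + 8: g + z > 4 or g >= z + 6
Before skip: g + z > 4 or g >= z + 6
Then branch requires 3*z <= -3 and (g + z > 4 or g >= z + 6); else branch requires g + z > 4 or g >= z + 6.
Before the if: ((u + z >= -2 and 2*z < g + 4) -> (3*z <= -3 and (g + z > 4 or g >= z + 6))) and ((not (u + z >= -2 and 2*z < g + 4)) -> (g + z > 4 or g >= z + 6))
Answer: WP = ((u + z >= -2 and 2*z < g + 4) -> (3*z <= -3 and (g + z > 4 or g >= z + 6))) and ((not (u + z >= -2 and 2*z < g + 4)) -> (g + z > 4 or g >= z + 6))


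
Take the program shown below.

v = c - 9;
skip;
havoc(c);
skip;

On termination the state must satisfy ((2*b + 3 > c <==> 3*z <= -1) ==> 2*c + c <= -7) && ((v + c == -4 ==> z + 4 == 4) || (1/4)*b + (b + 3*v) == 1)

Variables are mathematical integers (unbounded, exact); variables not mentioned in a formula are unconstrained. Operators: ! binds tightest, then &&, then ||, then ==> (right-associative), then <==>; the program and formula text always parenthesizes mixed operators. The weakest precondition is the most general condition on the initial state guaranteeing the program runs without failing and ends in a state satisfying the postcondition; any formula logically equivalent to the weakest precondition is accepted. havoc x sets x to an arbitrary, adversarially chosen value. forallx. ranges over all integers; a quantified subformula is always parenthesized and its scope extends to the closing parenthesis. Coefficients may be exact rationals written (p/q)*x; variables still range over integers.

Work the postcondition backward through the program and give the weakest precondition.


Working backward. After the program, the postcondition ((2*b + 3 > c <==> 3*z <= -1) ==> 2*c + c <= -7) && ((v + c == -4 ==> z + 4 == 4) || (1/4)*b + (b + 3*v) == 1) must hold; in canonical form it is ((2*b > c - 3 <==> 3*z <= -1) ==> 3*c <= -7) && ((c + v == -4 ==> z == 0) || (5/4)*b + 3*v == 1).
Before skip: ((2*b > c - 3 <==> 3*z <= -1) ==> 3*c <= -7) && ((c + v == -4 ==> z == 0) || (5/4)*b + 3*v == 1)
Before havoc c: forall c_1. (((2*b > c_1 - 3 <==> 3*z <= -1) ==> 3*c_1 <= -7) && ((c_1 + v == -4 ==> z == 0) || (5/4)*b + 3*v == 1))
Before skip: forall c_1. (((2*b > c_1 - 3 <==> 3*z <= -1) ==> 3*c_1 <= -7) && ((c_1 + v == -4 ==> z == 0) || (5/4)*b + 3*v == 1))
Before v := c - 9: forall c_1. (((2*b > c_1 - 3 <==> 3*z <= -1) ==> 3*c_1 <= -7) && ((c + c_1 == 5 ==> z == 0) || (5/4)*b + 3*c == 28))
Answer: WP = forall c_1. (((2*b > c_1 - 3 <==> 3*z <= -1) ==> 3*c_1 <= -7) && ((c + c_1 == 5 ==> z == 0) || (5/4)*b + 3*c == 28))


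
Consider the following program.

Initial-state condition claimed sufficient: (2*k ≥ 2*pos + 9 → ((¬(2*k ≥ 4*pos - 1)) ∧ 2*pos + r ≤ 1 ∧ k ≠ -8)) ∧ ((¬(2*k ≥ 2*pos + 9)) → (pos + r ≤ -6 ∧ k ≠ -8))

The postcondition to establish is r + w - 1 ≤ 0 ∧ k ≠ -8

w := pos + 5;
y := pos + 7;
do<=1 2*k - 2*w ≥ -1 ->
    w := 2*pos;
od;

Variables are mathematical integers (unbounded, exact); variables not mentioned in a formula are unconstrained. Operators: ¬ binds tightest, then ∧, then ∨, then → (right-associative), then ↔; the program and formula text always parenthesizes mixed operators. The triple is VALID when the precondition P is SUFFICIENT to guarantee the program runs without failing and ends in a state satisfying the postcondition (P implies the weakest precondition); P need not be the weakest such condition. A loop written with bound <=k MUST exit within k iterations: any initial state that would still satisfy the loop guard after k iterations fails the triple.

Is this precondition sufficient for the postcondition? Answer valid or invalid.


Working backward. After the program, the postcondition r + w - 1 ≤ 0 ∧ k ≠ -8 must hold; in canonical form it is r + w ≤ 1 ∧ k ≠ -8.
Before the loop (bound <=1), unroll the exhaustion recursion (WP_0 = exit-now case; WP_j = one more guarded iteration, up to j = 1):
  WP_0: (¬(2*k ≥ 2*w - 1)) ∧ r + w ≤ 1 ∧ k ≠ -8
  WP_1: (2*k ≥ 2*w - 1 → ((¬(2*k ≥ 4*pos - 1)) ∧ 2*pos + r ≤ 1 ∧ k ≠ -8)) ∧ ((¬(2*k ≥ 2*w - 1)) → (r + w ≤ 1 ∧ k ≠ -8))
So before the loop: (2*k ≥ 2*w - 1 → ((¬(2*k ≥ 4*pos - 1)) ∧ 2*pos + r ≤ 1 ∧ k ≠ -8)) ∧ ((¬(2*k ≥ 2*w - 1)) → (r + w ≤ 1 ∧ k ≠ -8))
Before y := pos + 7: (2*k ≥ 2*w - 1 → ((¬(2*k ≥ 4*pos - 1)) ∧ 2*pos + r ≤ 1 ∧ k ≠ -8)) ∧ ((¬(2*k ≥ 2*w - 1)) → (r + w ≤ 1 ∧ k ≠ -8))
Before w := pos + 5: (2*k ≥ 2*pos + 9 → ((¬(2*k ≥ 4*pos - 1)) ∧ 2*pos + r ≤ 1 ∧ k ≠ -8)) ∧ ((¬(2*k ≥ 2*pos + 9)) → (pos + r ≤ -4 ∧ k ≠ -8))
The weakest precondition is (2*k ≥ 2*pos + 9 → ((¬(2*k ≥ 4*pos - 1)) ∧ 2*pos + r ≤ 1 ∧ k ≠ -8)) ∧ ((¬(2*k ≥ 2*pos + 9)) → (pos + r ≤ -4 ∧ k ≠ -8)).
Check whether (2*k ≥ 2*pos + 9 → ((¬(2*k ≥ 4*pos - 1)) ∧ 2*pos + r ≤ 1 ∧ k ≠ -8)) ∧ ((¬(2*k ≥ 2*pos + 9)) → (pos + r ≤ -6 ∧ k ≠ -8)) implies it.
Every state satisfying the precondition satisfies the weakest precondition: the implication holds.
Answer: valid


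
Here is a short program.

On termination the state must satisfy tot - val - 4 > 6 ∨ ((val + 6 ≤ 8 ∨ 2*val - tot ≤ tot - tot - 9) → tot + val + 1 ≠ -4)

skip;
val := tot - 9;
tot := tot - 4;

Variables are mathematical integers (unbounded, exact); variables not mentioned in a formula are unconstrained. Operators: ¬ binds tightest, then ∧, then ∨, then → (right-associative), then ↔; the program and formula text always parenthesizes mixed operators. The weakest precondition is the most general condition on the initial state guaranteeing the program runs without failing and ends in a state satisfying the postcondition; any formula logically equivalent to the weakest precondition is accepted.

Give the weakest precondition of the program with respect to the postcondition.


Working backward. After the program, the postcondition tot - val - 4 > 6 ∨ ((val + 6 ≤ 8 ∨ 2*val - tot ≤ tot - tot - 9) → tot + val + 1 ≠ -4) must hold; in canonical form it is tot > val + 10 ∨ ((val ≤ 2 ∨ 2*val ≤ tot - 9) → tot + val ≠ -5).
Before tot := tot - 4: tot > val + 14 ∨ ((val ≤ 2 ∨ 2*val ≤ tot - 13) → tot + val ≠ -1)
Before val := tot - 9: (tot ≤ 11 ∨ tot ≤ 5) → 2*tot ≠ 8
Before skip: (tot ≤ 11 ∨ tot ≤ 5) → 2*tot ≠ 8
Answer: WP = (tot ≤ 11 ∨ tot ≤ 5) → 2*tot ≠ 8


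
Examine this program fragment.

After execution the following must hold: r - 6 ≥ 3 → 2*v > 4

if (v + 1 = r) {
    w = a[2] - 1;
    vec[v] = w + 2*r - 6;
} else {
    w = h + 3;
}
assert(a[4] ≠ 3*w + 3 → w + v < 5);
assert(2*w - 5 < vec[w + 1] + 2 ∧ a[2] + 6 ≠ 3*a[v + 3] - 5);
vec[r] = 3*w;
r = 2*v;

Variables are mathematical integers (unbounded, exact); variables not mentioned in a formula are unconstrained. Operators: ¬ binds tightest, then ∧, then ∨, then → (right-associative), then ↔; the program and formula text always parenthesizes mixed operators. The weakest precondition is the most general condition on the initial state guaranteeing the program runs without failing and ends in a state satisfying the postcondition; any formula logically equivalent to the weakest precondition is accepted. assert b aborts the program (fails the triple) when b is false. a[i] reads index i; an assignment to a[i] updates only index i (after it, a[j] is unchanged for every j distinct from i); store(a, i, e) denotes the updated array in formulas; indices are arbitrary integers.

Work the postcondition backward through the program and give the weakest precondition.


Working backward. After the program, the postcondition r - 6 ≥ 3 → 2*v > 4 must hold; in canonical form it is r ≥ 9 → 2*v > 4.
Before r := 2*v: 2*v ≥ 9 → 2*v > 4
Before vec[r] := 3*w: 2*v ≥ 9 → 2*v > 4
Before assert 2*w - 5 < vec[w + 1] + 2 ∧ a[2] + 6 ≠ 3*a[v + 3] - 5: 2*w < vec[w + 1] + 7 ∧ a[2] ≠ 3*a[v + 3] - 11 ∧ (2*v ≥ 9 → 2*v > 4)
Before assert a[4] ≠ 3*w + 3 → w + v < 5: (a[4] ≠ 3*w + 3 → v + w < 5) ∧ 2*w < vec[w + 1] + 7 ∧ a[2] ≠ 3*a[v + 3] - 11 ∧ (2*v ≥ 9 → 2*v > 4)
Then branch requires (a[4] ≠ 3*a[2] → a[2] + v < 6) ∧ 2*a[2] < store(vec, v, a[2] + 2*r - 7)[a[2]] + 9 ∧ a[2] ≠ 3*a[v + 3] - 11 ∧ (2*v ≥ 9 → 2*v > 4); else branch requires (a[4] ≠ 3*h + 12 → h + v < 2) ∧ 2*h < vec[h + 4] + 1 ∧ a[2] ≠ 3*a[v + 3] - 11 ∧ (2*v ≥ 9 → 2*v > 4).
Before the if: (v = r - 1 → ((a[4] ≠ 3*a[2] → a[2] + v < 6) ∧ 2*a[2] < store(vec, v, a[2] + 2*r - 7)[a[2]] + 9 ∧ a[2] ≠ 3*a[v + 3] - 11 ∧ (2*v ≥ 9 → 2*v > 4))) ∧ ((¬(v = r - 1)) → ((a[4] ≠ 3*h + 12 → h + v < 2) ∧ 2*h < vec[h + 4] + 1 ∧ a[2] ≠ 3*a[v + 3] - 11 ∧ (2*v ≥ 9 → 2*v > 4)))
Answer: WP = (v = r - 1 → ((a[4] ≠ 3*a[2] → a[2] + v < 6) ∧ 2*a[2] < store(vec, v, a[2] + 2*r - 7)[a[2]] + 9 ∧ a[2] ≠ 3*a[v + 3] - 11 ∧ (2*v ≥ 9 → 2*v > 4))) ∧ ((¬(v = r - 1)) → ((a[4] ≠ 3*h + 12 → h + v < 2) ∧ 2*h < vec[h + 4] + 1 ∧ a[2] ≠ 3*a[v + 3] - 11 ∧ (2*v ≥ 9 → 2*v > 4)))
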